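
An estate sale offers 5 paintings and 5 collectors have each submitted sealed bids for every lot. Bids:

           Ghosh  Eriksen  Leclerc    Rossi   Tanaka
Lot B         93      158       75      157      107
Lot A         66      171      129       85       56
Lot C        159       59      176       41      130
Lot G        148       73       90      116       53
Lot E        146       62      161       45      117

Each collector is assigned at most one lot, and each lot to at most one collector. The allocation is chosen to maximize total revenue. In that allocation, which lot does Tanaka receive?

Tanaka receives Lot E.

Optimal: Ghosh→Lot G ($148), Eriksen→Lot A ($171), Leclerc→Lot C ($176), Rossi→Lot B ($157), Tanaka→Lot E ($117) — total 148+171+176+157+117 = $769.
Column-greedy (each lot in turn goes to its best remaining collector) gives $679, worse by 90.
Swapping Tanaka↔Eriksen (Tanaka→Lot A $56, Eriksen→Lot E $62) loses 170.
Tanaka's own top lot is Lot C ($130), but forcing Tanaka→Lot C and reassigning the rest optimally gives only $767 — worse by 2.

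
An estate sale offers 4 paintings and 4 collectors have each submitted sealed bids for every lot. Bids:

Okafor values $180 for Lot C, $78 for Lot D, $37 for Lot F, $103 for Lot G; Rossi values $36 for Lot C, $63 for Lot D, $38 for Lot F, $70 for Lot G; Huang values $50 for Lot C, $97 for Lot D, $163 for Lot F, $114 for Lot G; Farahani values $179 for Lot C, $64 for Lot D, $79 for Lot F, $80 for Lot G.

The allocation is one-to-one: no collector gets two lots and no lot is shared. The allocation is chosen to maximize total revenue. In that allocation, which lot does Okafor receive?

This is the linear assignment problem.
Optimal: Okafor→Lot G ($103), Rossi→Lot D ($63), Huang→Lot F ($163), Farahani→Lot C ($179) — total 103+63+163+179 = $508.
Row-greedy (each collector in turn takes its best remaining lot) gives $477, worse by 31.
Okafor's own top lot is Lot C ($180), but forcing Okafor→Lot C and reassigning the rest optimally gives only $486 — worse by 22.

Okafor receives Lot G.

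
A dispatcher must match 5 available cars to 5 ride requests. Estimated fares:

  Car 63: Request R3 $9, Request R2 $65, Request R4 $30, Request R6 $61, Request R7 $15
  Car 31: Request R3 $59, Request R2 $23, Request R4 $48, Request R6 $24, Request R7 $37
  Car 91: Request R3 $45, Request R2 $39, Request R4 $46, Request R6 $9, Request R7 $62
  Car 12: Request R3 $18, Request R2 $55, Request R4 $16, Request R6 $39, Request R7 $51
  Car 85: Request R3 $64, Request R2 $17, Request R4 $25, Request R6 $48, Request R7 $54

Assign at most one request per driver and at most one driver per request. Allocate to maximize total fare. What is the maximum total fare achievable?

Maximum total: $290

Optimal: Car 63→Request R6 ($61), Car 31→Request R4 ($48), Car 91→Request R7 ($62), Car 12→Request R2 ($55), Car 85→Request R3 ($64) — total 61+48+62+55+64 = $290.
Max-entry greedy (repeatedly take the single best remaining cell) gives $278, worse by 12.
Next-best assignment: Car 63→Request R2, Car 31→Request R4, Car 91→Request R7, Car 12→Request R6, Car 85→Request R3 = $278.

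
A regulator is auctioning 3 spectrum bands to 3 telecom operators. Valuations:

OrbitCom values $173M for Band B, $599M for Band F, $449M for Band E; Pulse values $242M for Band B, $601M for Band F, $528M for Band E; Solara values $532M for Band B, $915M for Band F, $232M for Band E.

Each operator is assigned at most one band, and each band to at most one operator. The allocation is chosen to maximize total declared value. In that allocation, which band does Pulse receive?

Pulse receives Band E.

This is a one-to-one assignment (maximum-weight bipartite matching).
Optimal: OrbitCom→Band F ($599M), Pulse→Band E ($528M), Solara→Band B ($532M) — total 599+528+532 = $1659M.
Max-entry greedy (repeatedly take the single best remaining cell) gives $1616M, worse by 43.
Swapping Pulse↔Solara (Pulse→Band B $242M, Solara→Band E $232M) loses 586.
Pulse's own top band is Band F ($601M), but forcing Pulse→Band F and reassigning the rest optimally gives only $1582M — worse by 77.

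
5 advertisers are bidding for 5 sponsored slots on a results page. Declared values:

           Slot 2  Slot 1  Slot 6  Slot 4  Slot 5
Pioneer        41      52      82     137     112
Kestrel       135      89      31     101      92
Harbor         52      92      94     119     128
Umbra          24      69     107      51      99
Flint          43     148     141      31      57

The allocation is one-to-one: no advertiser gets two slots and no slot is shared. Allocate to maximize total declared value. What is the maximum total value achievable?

Max total: $655

Optimal: Pioneer→Slot 4 ($137), Kestrel→Slot 2 ($135), Harbor→Slot 5 ($128), Umbra→Slot 6 ($107), Flint→Slot 1 ($148) — total 137+135+128+107+148 = $655.
Next-best assignment: Pioneer→Slot 5, Kestrel→Slot 2, Harbor→Slot 4, Umbra→Slot 6, Flint→Slot 1 = $621.
Checked against all permutations: $655 is optimal.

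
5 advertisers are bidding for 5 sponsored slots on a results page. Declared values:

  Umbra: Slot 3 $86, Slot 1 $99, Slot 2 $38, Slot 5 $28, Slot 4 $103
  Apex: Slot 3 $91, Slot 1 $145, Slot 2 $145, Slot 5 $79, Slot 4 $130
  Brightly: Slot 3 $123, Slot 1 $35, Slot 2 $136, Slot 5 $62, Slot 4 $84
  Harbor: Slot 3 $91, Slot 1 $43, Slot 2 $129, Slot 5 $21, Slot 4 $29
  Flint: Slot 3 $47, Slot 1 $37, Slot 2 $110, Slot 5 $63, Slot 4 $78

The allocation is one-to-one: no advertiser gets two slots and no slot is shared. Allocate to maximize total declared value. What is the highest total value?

Maximum total: $563

Optimal: Umbra→Slot 4 ($103), Apex→Slot 1 ($145), Brightly→Slot 3 ($123), Harbor→Slot 2 ($129), Flint→Slot 5 ($63) — total 103+145+123+129+63 = $563.
Row-greedy (each advertiser in turn takes its best remaining slot) gives $538, worse by 25.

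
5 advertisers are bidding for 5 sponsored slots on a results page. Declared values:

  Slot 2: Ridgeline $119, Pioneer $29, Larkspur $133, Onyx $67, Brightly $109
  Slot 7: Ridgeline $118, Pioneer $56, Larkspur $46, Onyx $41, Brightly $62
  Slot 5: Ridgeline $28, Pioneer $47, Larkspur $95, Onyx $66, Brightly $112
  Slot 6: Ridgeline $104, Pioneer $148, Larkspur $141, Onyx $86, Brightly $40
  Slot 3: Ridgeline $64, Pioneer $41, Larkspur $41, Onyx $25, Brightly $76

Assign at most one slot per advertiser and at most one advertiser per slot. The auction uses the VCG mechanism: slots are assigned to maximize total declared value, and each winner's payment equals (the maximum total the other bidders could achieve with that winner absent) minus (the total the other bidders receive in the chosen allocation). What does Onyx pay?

Onyx pays $36.

Efficient allocation: Ridgeline→Slot 7 ($118), Pioneer→Slot 6 ($148), Larkspur→Slot 2 ($133), Onyx→Slot 5 ($66), Brightly→Slot 3 ($76); total welfare W = $541.
Onyx receives Slot 5 at value $66, so the others get W − 66 = $475.
Without Onyx: best allocation of the remaining 4 bidders over all 5 slots is Ridgeline→Slot 7 ($118), Pioneer→Slot 6 ($148), Larkspur→Slot 2 ($133), Brightly→Slot 5 ($112), total $511.
VCG payment = (others' best without Onyx) − (others' welfare with Onyx) = 511 − 475 = $36.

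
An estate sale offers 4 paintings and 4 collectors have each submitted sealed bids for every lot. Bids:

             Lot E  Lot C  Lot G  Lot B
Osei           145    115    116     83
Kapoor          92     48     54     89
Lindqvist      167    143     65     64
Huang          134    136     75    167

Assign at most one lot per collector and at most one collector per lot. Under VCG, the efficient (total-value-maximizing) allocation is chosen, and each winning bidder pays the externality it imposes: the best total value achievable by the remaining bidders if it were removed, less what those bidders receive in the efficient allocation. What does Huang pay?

Huang pays $26.

Efficient allocation: Osei→Lot G ($116), Kapoor→Lot E ($92), Lindqvist→Lot C ($143), Huang→Lot B ($167); total welfare W = $518.
Huang receives Lot B at value $167, so the others get W − 167 = $351.
Without Huang: best allocation of the remaining 3 bidders over all 4 lots is Osei→Lot E ($145), Kapoor→Lot B ($89), Lindqvist→Lot C ($143), total $377.
VCG payment = (others' best without Huang) − (others' welfare with Huang) = 377 − 351 = $26.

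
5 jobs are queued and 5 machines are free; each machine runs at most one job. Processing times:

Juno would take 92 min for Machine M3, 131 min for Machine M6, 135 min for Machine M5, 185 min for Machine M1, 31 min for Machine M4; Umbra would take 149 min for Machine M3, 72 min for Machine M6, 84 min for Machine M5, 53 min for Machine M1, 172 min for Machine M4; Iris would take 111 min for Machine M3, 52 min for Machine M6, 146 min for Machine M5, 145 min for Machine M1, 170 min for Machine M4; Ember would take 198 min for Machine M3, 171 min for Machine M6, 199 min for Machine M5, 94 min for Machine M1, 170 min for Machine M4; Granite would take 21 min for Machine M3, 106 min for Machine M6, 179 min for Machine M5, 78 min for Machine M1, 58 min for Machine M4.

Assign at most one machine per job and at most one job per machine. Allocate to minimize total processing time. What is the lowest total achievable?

Optimal: Juno→Machine M4 (31 min), Umbra→Machine M5 (84 min), Iris→Machine M6 (52 min), Ember→Machine M1 (94 min), Granite→Machine M3 (21 min) — total 31+84+52+94+21 = 282 min.
Row-greedy (each job in turn takes its cheapest remaining machine) gives 513 min, worse by 231.
Swapping Granite↔Iris (Granite→Machine M6 106 min, Iris→Machine M3 111 min) adds 144.
No other one-to-one assignment undercuts 282 min.

Minimum total: 282 min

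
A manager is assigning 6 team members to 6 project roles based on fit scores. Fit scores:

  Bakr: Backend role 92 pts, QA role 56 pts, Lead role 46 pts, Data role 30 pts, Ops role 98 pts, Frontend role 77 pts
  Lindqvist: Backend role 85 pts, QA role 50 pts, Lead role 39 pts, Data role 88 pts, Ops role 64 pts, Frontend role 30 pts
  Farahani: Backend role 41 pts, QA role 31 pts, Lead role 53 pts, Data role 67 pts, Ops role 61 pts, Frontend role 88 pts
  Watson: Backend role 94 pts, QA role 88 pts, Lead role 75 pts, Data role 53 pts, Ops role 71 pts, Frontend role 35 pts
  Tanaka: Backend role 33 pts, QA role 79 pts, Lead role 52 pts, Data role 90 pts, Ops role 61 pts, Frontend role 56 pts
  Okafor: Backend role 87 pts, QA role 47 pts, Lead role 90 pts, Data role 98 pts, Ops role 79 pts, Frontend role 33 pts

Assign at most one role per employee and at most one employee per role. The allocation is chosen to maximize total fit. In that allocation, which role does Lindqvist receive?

Optimal: Bakr→Ops role (98 pts), Lindqvist→Backend role (85 pts), Farahani→Frontend role (88 pts), Watson→QA role (88 pts), Tanaka→Data role (90 pts), Okafor→Lead role (90 pts) — total 98+85+88+88+90+90 = 539 pts.
Max-entry greedy (repeatedly take the single best remaining cell) gives 496 pts, worse by 43.
Swapping Lindqvist↔Okafor (Lindqvist→Lead role 39 pts, Okafor→Backend role 87 pts) loses 49.
Lindqvist's own top role is Data role (88 pts), but forcing Lindqvist→Data role and reassigning the rest optimally gives only 537 pts — worse by 2.

Lindqvist receives Backend role.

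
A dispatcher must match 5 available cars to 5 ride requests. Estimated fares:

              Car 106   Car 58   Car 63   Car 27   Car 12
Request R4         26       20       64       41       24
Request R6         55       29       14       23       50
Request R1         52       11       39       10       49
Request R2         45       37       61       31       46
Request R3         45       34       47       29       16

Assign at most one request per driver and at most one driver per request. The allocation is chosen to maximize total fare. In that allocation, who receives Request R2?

Car 63 receives Request R2.

Optimal: Car 106→Request R6 ($55), Car 58→Request R3 ($34), Car 63→Request R2 ($61), Car 27→Request R4 ($41), Car 12→Request R1 ($49) — total 55+34+61+41+49 = $240.
Max-entry greedy (repeatedly take the single best remaining cell) gives $234, worse by 6.
Car 63's own top request is Request R4 ($64), but forcing Car 63→Request R4 and reassigning the rest optimally gives only $234 — worse by 6.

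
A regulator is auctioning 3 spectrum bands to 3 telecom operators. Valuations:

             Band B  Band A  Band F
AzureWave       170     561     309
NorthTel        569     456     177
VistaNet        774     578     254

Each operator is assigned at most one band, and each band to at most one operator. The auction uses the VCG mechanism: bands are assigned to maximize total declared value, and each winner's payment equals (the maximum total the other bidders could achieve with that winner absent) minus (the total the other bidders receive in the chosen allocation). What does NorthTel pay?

Efficient allocation: AzureWave→Band F ($309M), NorthTel→Band A ($456M), VistaNet→Band B ($774M); total welfare W = $1539M.
NorthTel receives Band A at value $456M, so the others get W − 456 = $1083M.
Without NorthTel: best allocation of the remaining 2 bidders over all 3 bands is AzureWave→Band A ($561M), VistaNet→Band B ($774M), total $1335M.
VCG payment = (others' best without NorthTel) − (others' welfare with NorthTel) = 1335 − 1083 = $252M.

NorthTel pays $252M.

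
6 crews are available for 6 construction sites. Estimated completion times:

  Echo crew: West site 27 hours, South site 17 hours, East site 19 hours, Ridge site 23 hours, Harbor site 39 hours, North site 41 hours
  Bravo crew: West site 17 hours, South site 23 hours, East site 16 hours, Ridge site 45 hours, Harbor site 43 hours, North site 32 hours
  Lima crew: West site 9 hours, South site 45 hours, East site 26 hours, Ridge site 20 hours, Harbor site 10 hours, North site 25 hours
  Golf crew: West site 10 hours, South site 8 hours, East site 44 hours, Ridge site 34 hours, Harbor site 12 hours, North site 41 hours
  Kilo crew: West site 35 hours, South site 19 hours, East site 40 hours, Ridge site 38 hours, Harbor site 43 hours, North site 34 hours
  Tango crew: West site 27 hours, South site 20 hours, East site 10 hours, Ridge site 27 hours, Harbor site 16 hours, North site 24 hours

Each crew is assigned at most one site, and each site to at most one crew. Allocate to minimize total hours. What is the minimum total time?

This is a one-to-one assignment (minimum-cost bipartite matching).
Optimal: Echo crew→Ridge site (23 hours), Bravo crew→West site (17 hours), Lima crew→Harbor site (10 hours), Golf crew→South site (8 hours), Kilo crew→North site (34 hours), Tango crew→East site (10 hours) — total 23+17+10+8+34+10 = 102 hours.
Row-greedy (each crew in turn takes its cheapest remaining site) gives 115 hours, worse by 13.
Swapping Echo crew↔Tango crew (Echo crew→East site 19 hours, Tango crew→Ridge site 27 hours) adds 13.

Min total: 102 hours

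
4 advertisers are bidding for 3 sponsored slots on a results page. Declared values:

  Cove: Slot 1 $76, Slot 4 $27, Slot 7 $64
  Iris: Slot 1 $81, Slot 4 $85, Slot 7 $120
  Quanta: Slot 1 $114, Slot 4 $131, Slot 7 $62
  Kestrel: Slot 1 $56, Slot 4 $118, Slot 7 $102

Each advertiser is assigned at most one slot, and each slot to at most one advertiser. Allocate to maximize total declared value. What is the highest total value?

Maximum total: $352

This is the linear assignment problem.
Optimal: Quanta→Slot 1 ($114), Kestrel→Slot 4 ($118), Iris→Slot 7 ($120) — total 114+118+120 = $352.
Row-greedy (each advertiser in turn takes its best remaining slot) gives $327, worse by 25.
Next-best assignment: Cove→Slot 1, Quanta→Slot 4, Iris→Slot 7 = $327.
Every other assignment is strictly worse.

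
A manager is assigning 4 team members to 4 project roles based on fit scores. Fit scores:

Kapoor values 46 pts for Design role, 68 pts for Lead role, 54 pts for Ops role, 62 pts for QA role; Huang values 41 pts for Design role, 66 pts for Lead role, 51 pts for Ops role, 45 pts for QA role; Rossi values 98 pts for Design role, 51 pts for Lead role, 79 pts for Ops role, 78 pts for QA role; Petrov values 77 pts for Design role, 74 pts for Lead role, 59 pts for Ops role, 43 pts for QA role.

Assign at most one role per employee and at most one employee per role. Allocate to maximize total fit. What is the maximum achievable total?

Max total: 285 pts

Treat this as an assignment problem: match each employee to one role.
Optimal: Kapoor→QA role (62 pts), Huang→Lead role (66 pts), Rossi→Design role (98 pts), Petrov→Ops role (59 pts) — total 62+66+98+59 = 285 pts.
Column-greedy (each role in turn goes to its best remaining employee) gives 271 pts, worse by 14.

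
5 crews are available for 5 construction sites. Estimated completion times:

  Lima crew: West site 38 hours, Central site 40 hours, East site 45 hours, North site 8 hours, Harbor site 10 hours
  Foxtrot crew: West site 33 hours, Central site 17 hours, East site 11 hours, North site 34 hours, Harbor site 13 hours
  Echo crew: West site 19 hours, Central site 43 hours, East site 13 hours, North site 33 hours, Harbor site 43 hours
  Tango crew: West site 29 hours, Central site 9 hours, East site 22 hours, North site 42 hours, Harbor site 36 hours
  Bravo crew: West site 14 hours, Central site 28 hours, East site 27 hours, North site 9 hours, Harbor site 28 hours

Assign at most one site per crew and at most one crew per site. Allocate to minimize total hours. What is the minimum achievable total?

Optimal: Lima crew→North site (8 hours), Foxtrot crew→Harbor site (13 hours), Echo crew→East site (13 hours), Tango crew→Central site (9 hours), Bravo crew→West site (14 hours) — total 8+13+13+9+14 = 57 hours.
Row-greedy (each crew in turn takes its cheapest remaining site) gives 75 hours, worse by 18.
Next-best assignment: Lima crew→Harbor site, Foxtrot crew→East site, Echo crew→West site, Tango crew→Central site, Bravo crew→North site = 58 hours.
Swapping Echo crew↔Lima crew (Echo crew→North site 33 hours, Lima crew→East site 45 hours) adds 57.
No other one-to-one assignment undercuts 57 hours.

Min total: 57 hours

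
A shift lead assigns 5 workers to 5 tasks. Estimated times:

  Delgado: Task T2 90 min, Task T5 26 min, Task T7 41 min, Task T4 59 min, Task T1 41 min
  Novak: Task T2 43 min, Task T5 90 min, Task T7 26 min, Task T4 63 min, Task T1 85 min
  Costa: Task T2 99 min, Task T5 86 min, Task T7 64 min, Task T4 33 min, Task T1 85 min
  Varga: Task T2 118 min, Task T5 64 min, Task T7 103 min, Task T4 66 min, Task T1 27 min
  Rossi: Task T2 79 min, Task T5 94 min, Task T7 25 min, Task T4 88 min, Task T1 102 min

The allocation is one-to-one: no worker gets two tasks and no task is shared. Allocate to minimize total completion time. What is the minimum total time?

Optimal: Delgado→Task T5 (26 min), Novak→Task T2 (43 min), Costa→Task T4 (33 min), Varga→Task T1 (27 min), Rossi→Task T7 (25 min) — total 26+43+33+27+25 = 154 min.
Row-greedy (each worker in turn takes its cheapest remaining task) gives 191 min, worse by 37.
Swapping Costa↔Rossi (Costa→Task T7 64 min, Rossi→Task T4 88 min) adds 94.

Min total: 154 min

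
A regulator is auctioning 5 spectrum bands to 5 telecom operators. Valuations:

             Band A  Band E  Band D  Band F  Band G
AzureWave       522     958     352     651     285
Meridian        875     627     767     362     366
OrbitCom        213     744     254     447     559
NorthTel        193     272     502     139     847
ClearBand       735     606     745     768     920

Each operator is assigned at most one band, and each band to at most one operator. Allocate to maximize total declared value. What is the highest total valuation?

Max total: $3872M

Treat this as an assignment problem: match each operator to one band.
Optimal: AzureWave→Band E ($958M), Meridian→Band A ($875M), OrbitCom→Band F ($447M), NorthTel→Band G ($847M), ClearBand→Band D ($745M) — total 958+875+447+847+745 = $3872M.
Max-entry greedy (repeatedly take the single best remaining cell) gives $3702M, worse by 170.
Next-best assignment: AzureWave→Band F, Meridian→Band A, OrbitCom→Band E, NorthTel→Band G, ClearBand→Band D = $3862M.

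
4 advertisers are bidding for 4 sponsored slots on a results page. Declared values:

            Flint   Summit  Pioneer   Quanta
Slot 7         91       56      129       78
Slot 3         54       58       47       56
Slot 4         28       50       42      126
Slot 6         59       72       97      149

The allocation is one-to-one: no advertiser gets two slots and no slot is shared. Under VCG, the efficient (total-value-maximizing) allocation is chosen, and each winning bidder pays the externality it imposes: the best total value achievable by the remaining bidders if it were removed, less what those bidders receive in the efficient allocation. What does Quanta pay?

Efficient allocation: Flint→Slot 3 ($54), Summit→Slot 4 ($50), Pioneer→Slot 7 ($129), Quanta→Slot 6 ($149); total welfare W = $382.
Quanta receives Slot 6 at value $149, so the others get W − 149 = $233.
Without Quanta: best allocation of the remaining 3 bidders over all 4 slots is Flint→Slot 3 ($54), Summit→Slot 6 ($72), Pioneer→Slot 7 ($129), total $255.
VCG payment = (others' best without Quanta) − (others' welfare with Quanta) = 255 − 233 = $22.

Quanta pays $22.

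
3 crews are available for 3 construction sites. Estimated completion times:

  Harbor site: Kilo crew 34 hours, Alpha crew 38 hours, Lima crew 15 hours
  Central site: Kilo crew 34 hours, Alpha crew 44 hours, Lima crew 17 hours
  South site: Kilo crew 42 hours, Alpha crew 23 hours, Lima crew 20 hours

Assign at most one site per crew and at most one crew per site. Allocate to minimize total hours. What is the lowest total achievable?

Minimum total: 72 hours

Treat this as an assignment problem: match each crew to one site.
Optimal: Kilo crew→Central site (34 hours), Alpha crew→South site (23 hours), Lima crew→Harbor site (15 hours) — total 34+23+15 = 72 hours.
Row-greedy (each crew in turn takes its cheapest remaining site) gives 74 hours, worse by 2.
Next-best assignment: Kilo crew→Harbor site, Alpha crew→South site, Lima crew→Central site = 74 hours.
No other one-to-one assignment undercuts 72 hours.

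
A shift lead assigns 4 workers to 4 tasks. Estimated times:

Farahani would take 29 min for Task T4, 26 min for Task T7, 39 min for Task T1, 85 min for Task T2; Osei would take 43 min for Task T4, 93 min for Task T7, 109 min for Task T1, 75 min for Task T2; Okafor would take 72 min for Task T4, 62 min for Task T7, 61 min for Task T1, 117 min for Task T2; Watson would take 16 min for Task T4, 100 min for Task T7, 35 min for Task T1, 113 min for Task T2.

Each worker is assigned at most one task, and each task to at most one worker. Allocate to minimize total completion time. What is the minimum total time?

Optimal: Farahani→Task T7 (26 min), Osei→Task T2 (75 min), Okafor→Task T1 (61 min), Watson→Task T4 (16 min) — total 26+75+61+16 = 178 min.
Checked against all permutations: 178 min is optimal.

Min total: 178 min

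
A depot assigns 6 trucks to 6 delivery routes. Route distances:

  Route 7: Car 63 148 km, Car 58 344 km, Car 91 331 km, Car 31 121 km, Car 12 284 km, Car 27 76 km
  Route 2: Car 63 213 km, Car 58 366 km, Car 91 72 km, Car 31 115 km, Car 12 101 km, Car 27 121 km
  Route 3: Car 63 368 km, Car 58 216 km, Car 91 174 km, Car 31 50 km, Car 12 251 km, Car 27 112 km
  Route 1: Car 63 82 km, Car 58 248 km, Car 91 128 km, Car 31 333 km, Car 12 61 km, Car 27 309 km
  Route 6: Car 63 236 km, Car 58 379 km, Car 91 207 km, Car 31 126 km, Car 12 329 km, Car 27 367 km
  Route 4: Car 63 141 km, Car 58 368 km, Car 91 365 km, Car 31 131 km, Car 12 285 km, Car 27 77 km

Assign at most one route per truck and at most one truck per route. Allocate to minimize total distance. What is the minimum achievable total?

Min total: 692 km

This is a one-to-one assignment (minimum-cost bipartite matching).
Optimal: Car 63→Route 4 (141 km), Car 58→Route 3 (216 km), Car 91→Route 2 (72 km), Car 31→Route 6 (126 km), Car 12→Route 1 (61 km), Car 27→Route 7 (76 km) — total 141+216+72+126+61+76 = 692 km.
Column-greedy (each route in turn goes to its cheapest remaining truck) gives 863 km, worse by 171.
Next-best assignment: Car 63→Route 7, Car 58→Route 3, Car 91→Route 2, Car 31→Route 6, Car 12→Route 1, Car 27→Route 4 = 700 km.
Checked against all permutations: 692 km is optimal.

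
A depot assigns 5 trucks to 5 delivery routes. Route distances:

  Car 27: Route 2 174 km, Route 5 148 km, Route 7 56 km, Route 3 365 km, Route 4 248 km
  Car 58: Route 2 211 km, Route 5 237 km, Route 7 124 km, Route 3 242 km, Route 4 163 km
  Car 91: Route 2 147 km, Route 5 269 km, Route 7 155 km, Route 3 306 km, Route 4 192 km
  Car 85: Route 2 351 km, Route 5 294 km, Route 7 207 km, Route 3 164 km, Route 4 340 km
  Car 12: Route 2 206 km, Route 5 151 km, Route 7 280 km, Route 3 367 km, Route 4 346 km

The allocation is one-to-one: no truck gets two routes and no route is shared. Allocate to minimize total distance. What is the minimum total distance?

Minimum total: 681 km

Optimal: Car 27→Route 7 (56 km), Car 58→Route 4 (163 km), Car 91→Route 2 (147 km), Car 85→Route 3 (164 km), Car 12→Route 5 (151 km) — total 56+163+147+164+151 = 681 km.
Next-best assignment: Car 27→Route 7, Car 58→Route 2, Car 91→Route 4, Car 85→Route 3, Car 12→Route 5 = 774 km.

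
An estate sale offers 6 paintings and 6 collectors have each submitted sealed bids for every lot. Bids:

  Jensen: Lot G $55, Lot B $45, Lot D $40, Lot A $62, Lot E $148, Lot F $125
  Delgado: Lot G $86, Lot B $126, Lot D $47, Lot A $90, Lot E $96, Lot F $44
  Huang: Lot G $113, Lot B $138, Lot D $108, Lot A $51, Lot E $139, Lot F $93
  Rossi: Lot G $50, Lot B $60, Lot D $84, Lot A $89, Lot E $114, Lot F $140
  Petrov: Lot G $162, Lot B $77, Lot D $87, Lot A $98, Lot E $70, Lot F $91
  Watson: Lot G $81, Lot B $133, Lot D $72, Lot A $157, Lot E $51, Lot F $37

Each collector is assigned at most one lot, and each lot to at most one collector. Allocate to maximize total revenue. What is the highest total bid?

Maximum total: $841

Treat this as an assignment problem: match each collector to one lot.
Optimal: Jensen→Lot E ($148), Delgado→Lot B ($126), Huang→Lot D ($108), Rossi→Lot F ($140), Petrov→Lot G ($162), Watson→Lot A ($157) — total 148+126+108+140+162+157 = $841.
Max-entry greedy (repeatedly take the single best remaining cell) gives $792, worse by 49.
Next-best assignment: Jensen→Lot F, Delgado→Lot B, Huang→Lot E, Rossi→Lot D, Petrov→Lot G, Watson→Lot A = $793.
Checked against all permutations: $841 is optimal.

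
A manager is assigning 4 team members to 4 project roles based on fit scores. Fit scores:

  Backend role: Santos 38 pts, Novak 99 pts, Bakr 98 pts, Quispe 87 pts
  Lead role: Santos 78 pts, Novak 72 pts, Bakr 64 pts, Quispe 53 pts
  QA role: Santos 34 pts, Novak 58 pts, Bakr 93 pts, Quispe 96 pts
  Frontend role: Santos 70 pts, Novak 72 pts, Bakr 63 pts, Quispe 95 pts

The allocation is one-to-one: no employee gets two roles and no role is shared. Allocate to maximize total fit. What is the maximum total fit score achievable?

Optimal: Santos→Lead role (78 pts), Novak→Backend role (99 pts), Bakr→QA role (93 pts), Quispe→Frontend role (95 pts) — total 78+99+93+95 = 365 pts.
Max-entry greedy (repeatedly take the single best remaining cell) gives 336 pts, worse by 29.
Next-best assignment: Santos→Lead role, Novak→Frontend role, Bakr→Backend role, Quispe→QA role = 344 pts.
Swapping Novak↔Santos (Novak→Lead role 72 pts, Santos→Backend role 38 pts) loses 67.
No other one-to-one assignment exceeds 365 pts.

Max total: 365 pts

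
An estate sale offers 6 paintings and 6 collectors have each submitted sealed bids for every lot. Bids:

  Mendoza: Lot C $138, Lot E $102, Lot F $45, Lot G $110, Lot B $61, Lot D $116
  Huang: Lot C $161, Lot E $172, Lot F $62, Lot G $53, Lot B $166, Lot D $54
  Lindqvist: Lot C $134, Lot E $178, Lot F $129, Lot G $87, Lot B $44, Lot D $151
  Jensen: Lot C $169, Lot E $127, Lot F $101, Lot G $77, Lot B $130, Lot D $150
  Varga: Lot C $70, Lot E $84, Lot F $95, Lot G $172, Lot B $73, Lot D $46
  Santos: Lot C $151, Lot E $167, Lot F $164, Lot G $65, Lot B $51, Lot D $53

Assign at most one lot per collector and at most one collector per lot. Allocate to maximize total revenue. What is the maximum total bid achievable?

Optimal: Mendoza→Lot C ($138), Huang→Lot B ($166), Lindqvist→Lot E ($178), Jensen→Lot D ($150), Varga→Lot G ($172), Santos→Lot F ($164) — total 138+166+178+150+172+164 = $968.
Max-entry greedy (repeatedly take the single best remaining cell) gives $965, worse by 3.

Max total: $968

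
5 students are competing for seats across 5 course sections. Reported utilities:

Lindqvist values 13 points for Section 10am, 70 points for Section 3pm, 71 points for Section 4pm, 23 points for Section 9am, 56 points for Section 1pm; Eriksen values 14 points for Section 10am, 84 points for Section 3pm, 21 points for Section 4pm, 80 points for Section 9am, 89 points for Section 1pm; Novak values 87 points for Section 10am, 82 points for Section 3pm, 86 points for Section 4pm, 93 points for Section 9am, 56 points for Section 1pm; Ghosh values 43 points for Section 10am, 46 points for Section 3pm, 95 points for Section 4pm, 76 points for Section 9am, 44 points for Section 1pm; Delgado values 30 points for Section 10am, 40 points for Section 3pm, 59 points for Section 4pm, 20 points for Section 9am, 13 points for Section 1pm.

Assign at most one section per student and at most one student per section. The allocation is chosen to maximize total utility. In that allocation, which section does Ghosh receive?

Optimal: Lindqvist→Section 3pm (70 points), Eriksen→Section 1pm (89 points), Novak→Section 10am (87 points), Ghosh→Section 9am (76 points), Delgado→Section 4pm (59 points) — total 70+89+87+76+59 = 381 points.
Row-greedy (each student in turn takes its best remaining section) gives 329 points, worse by 52.
Swapping Ghosh↔Novak (Ghosh→Section 10am 43 points, Novak→Section 9am 93 points) loses 27.
No other one-to-one assignment exceeds 381 points.
Ghosh's own top section is Section 4pm (95 points), but forcing Ghosh→Section 4pm and reassigning the rest optimally gives only 377 points — worse by 4.

Ghosh receives Section 9am.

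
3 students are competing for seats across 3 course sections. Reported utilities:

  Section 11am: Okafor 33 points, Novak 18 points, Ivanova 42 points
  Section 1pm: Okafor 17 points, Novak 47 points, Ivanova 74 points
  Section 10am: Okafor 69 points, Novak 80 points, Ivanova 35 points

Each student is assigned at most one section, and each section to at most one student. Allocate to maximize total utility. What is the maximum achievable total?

This is the linear assignment problem.
Optimal: Okafor→Section 11am (33 points), Novak→Section 10am (80 points), Ivanova→Section 1pm (74 points) — total 33+80+74 = 187 points.
Column-greedy (each section in turn goes to its best remaining student) gives 158 points, worse by 29.
Next-best assignment: Okafor→Section 10am, Novak→Section 11am, Ivanova→Section 1pm = 161 points.

Maximum total: 187 points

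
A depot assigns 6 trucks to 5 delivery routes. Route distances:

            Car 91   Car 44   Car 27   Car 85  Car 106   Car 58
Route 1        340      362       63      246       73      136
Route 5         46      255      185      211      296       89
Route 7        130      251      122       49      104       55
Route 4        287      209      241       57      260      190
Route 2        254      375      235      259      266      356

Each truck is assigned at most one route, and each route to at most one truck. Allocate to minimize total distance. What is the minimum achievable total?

Minimum total: 466 km

Optimal: Car 106→Route 1 (73 km), Car 91→Route 5 (46 km), Car 58→Route 7 (55 km), Car 85→Route 4 (57 km), Car 27→Route 2 (235 km) — total 73+46+55+57+235 = 466 km.
Row-greedy (each truck in turn takes its cheapest remaining route) gives 633 km, worse by 167.
Every other assignment is strictly worse.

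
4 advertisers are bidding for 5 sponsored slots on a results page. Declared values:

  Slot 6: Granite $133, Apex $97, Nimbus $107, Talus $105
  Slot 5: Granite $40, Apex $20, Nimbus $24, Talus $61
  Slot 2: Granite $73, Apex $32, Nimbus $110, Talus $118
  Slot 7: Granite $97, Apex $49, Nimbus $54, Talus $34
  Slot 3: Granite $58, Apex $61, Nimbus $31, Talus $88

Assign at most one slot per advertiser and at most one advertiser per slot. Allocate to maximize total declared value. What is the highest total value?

Optimal: Granite→Slot 7 ($97), Apex→Slot 6 ($97), Nimbus→Slot 2 ($110), Talus→Slot 3 ($88) — total 97+97+110+88 = $392.
Row-greedy (each advertiser in turn takes its best remaining slot) gives $365, worse by 27.
Swapping Granite↔Apex (Granite→Slot 6 $133, Apex→Slot 7 $49) loses 12.

Max total: $392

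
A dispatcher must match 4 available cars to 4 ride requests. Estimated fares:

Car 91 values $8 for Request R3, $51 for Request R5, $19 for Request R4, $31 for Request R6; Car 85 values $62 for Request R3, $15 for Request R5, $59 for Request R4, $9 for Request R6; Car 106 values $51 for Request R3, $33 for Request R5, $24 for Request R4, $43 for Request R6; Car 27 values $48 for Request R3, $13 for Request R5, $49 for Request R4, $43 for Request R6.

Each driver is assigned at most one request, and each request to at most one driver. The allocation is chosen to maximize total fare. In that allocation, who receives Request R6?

Car 106 receives Request R6.

Optimal: Car 91→Request R5 ($51), Car 85→Request R3 ($62), Car 106→Request R6 ($43), Car 27→Request R4 ($49) — total 51+62+43+49 = $205.
Next-best assignment: Car 91→Request R5, Car 85→Request R4, Car 106→Request R3, Car 27→Request R6 = $204.
Car 106's own top request is Request R3 ($51), but forcing Car 106→Request R3 and reassigning the rest optimally gives only $204 — worse by 1.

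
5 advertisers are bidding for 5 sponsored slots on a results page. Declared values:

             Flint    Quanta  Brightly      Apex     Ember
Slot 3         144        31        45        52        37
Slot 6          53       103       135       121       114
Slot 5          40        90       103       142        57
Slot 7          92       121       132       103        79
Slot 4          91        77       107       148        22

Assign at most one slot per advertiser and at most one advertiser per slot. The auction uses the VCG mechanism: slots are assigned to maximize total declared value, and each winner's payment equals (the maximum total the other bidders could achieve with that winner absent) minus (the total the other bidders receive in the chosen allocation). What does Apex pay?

Apex pays $4.

Efficient allocation: Flint→Slot 3 ($144), Quanta→Slot 7 ($121), Brightly→Slot 5 ($103), Apex→Slot 4 ($148), Ember→Slot 6 ($114); total welfare W = $630.
Apex receives Slot 4 at value $148, so the others get W − 148 = $482.
Without Apex: best allocation of the remaining 4 bidders over all 5 slots is Flint→Slot 3 ($144), Quanta→Slot 7 ($121), Brightly→Slot 4 ($107), Ember→Slot 6 ($114), total $486.
VCG payment = (others' best without Apex) − (others' welfare with Apex) = 486 − 482 = $4.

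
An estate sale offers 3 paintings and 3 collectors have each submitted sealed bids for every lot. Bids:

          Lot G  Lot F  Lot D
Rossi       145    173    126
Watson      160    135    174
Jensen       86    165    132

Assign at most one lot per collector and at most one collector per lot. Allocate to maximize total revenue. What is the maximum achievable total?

Optimal: Rossi→Lot G ($145), Watson→Lot D ($174), Jensen→Lot F ($165) — total 145+174+165 = $484.
Row-greedy (each collector in turn takes its best remaining lot) gives $433, worse by 51.
Next-best assignment: Rossi→Lot F, Watson→Lot G, Jensen→Lot D = $465.
Every other assignment is strictly worse.

Maximum total: $484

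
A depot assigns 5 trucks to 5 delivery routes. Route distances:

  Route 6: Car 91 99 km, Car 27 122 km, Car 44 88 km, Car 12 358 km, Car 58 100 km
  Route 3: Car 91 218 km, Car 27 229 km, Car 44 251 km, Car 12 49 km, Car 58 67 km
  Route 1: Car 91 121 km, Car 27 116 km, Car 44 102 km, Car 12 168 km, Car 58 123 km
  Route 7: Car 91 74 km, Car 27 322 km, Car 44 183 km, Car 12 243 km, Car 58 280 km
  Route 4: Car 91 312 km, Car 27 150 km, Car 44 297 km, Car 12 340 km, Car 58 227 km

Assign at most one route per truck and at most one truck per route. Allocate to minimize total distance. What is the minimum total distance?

Min total: 475 km

Optimal: Car 91→Route 7 (74 km), Car 27→Route 4 (150 km), Car 44→Route 1 (102 km), Car 12→Route 3 (49 km), Car 58→Route 6 (100 km) — total 74+150+102+49+100 = 475 km.
Row-greedy (each truck in turn takes its cheapest remaining route) gives 554 km, worse by 79.
Next-best assignment: Car 91→Route 7, Car 27→Route 4, Car 44→Route 6, Car 12→Route 3, Car 58→Route 1 = 484 km.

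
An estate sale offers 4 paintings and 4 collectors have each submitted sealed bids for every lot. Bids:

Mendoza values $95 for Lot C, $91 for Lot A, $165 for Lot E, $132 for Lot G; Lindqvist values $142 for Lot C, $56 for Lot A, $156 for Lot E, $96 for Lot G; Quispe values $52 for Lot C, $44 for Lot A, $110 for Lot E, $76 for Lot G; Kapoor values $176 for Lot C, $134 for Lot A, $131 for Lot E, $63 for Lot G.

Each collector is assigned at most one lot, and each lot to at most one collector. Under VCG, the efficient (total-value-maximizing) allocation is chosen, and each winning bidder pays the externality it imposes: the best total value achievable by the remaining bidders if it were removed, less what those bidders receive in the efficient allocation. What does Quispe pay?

Efficient allocation: Mendoza→Lot G ($132), Lindqvist→Lot C ($142), Quispe→Lot E ($110), Kapoor→Lot A ($134); total welfare W = $518.
Quispe receives Lot E at value $110, so the others get W − 110 = $408.
Without Quispe: best allocation of the remaining 3 bidders over all 4 lots is Mendoza→Lot G ($132), Lindqvist→Lot E ($156), Kapoor→Lot C ($176), total $464.
VCG payment = (others' best without Quispe) − (others' welfare with Quispe) = 464 − 408 = $56.

Quispe pays $56.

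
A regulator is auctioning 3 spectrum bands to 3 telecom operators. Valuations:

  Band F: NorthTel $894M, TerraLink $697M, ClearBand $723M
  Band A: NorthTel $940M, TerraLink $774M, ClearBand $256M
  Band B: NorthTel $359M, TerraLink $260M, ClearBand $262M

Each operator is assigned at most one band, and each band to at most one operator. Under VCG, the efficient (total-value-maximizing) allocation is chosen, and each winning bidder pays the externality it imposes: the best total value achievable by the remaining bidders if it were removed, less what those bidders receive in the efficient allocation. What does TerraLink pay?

Efficient allocation: NorthTel→Band F ($894M), TerraLink→Band A ($774M), ClearBand→Band B ($262M); total welfare W = $1930M.
TerraLink receives Band A at value $774M, so the others get W − 774 = $1156M.
Without TerraLink: best allocation of the remaining 2 bidders over all 3 bands is NorthTel→Band A ($940M), ClearBand→Band F ($723M), total $1663M.
VCG payment = (others' best without TerraLink) − (others' welfare with TerraLink) = 1663 − 1156 = $507M.

TerraLink pays $507M.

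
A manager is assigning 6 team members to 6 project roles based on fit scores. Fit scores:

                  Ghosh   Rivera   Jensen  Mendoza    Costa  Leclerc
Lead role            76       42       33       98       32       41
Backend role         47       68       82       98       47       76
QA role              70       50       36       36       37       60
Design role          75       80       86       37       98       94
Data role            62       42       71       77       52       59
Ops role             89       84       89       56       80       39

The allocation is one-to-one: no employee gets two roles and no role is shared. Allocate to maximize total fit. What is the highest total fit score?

Max total: 497 pts

Treat this as an assignment problem: match each employee to one role.
Optimal: Ghosh→QA role (70 pts), Rivera→Ops role (84 pts), Jensen→Data role (71 pts), Mendoza→Lead role (98 pts), Costa→Design role (98 pts), Leclerc→Backend role (76 pts) — total 70+84+71+98+98+76 = 497 pts.
Column-greedy (each role in turn goes to its best remaining employee) gives 491 pts, worse by 6.
Swapping Costa↔Rivera (Costa→Ops role 80 pts, Rivera→Design role 80 pts) loses 22.
Every other assignment is strictly worse.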